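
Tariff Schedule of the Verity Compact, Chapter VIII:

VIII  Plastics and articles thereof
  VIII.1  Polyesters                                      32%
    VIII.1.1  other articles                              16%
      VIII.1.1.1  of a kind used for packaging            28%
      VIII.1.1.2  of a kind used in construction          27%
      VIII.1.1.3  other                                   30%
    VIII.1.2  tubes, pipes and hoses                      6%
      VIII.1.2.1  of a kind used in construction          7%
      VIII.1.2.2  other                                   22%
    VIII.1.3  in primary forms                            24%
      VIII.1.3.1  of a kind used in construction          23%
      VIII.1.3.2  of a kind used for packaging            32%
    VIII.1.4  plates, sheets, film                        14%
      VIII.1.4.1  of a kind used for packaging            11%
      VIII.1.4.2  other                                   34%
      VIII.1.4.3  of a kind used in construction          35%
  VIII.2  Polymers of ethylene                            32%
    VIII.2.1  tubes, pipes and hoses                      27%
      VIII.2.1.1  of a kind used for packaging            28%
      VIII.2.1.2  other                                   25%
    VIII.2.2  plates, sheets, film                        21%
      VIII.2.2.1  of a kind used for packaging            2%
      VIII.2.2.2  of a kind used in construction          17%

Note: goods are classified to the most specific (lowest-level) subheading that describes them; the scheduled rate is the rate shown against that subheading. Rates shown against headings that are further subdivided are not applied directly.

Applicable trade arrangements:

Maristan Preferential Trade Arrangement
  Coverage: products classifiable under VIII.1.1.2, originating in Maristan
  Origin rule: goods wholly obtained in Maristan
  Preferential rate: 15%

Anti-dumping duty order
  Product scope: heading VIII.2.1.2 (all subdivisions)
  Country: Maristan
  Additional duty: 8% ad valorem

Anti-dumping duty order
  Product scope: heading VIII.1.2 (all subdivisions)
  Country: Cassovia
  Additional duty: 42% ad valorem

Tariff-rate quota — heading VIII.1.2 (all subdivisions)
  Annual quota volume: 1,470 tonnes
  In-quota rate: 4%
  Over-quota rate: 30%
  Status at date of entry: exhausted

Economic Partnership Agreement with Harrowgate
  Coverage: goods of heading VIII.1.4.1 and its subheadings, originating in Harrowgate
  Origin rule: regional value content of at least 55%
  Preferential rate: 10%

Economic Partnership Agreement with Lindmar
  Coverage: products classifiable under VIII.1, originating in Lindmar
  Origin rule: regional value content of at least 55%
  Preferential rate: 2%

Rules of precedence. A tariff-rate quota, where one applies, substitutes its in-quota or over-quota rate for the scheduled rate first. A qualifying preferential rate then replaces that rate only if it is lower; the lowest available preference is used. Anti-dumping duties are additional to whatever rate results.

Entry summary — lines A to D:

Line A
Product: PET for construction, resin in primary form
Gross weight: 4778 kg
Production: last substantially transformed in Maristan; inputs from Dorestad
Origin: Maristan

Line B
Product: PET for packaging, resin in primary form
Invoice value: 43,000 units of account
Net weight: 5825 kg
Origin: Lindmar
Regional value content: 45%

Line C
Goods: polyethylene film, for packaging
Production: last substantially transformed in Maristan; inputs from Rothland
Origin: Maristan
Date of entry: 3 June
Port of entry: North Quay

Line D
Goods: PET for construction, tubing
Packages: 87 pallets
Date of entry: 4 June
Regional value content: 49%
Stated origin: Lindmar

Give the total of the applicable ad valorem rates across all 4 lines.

87%

Line A: PET → VIII.1; resin in primary form → VIII.1.3; for construction → VIII.1.3.1. Scheduled 23%. Maristan agreement on VIII.1.1.2: VIII.1.3.1 not covered. → 23%.
Line B: PET → VIII.1; resin in primary form → VIII.1.3; for packaging → VIII.1.3.2. Scheduled 32%. Lindmar agreement on VIII.1: RVC < 55%. → 32%.
Line C: polyethylene → VIII.2; film → VIII.2.2; for packaging → VIII.2.2.1. Scheduled 2%. Maristan agreement on VIII.1.1.2: VIII.2.2.1 not covered. → 2%.
Line D: PET → VIII.1; tubing → VIII.1.2; for construction → VIII.1.2.1. Scheduled 7%. quota on VIII.1.2 exhausted → over-quota 30%; Lindmar agreement on VIII.1: RVC < 55%. → 30%.
Sum: 23% + 32% + 2% + 30% = 87%.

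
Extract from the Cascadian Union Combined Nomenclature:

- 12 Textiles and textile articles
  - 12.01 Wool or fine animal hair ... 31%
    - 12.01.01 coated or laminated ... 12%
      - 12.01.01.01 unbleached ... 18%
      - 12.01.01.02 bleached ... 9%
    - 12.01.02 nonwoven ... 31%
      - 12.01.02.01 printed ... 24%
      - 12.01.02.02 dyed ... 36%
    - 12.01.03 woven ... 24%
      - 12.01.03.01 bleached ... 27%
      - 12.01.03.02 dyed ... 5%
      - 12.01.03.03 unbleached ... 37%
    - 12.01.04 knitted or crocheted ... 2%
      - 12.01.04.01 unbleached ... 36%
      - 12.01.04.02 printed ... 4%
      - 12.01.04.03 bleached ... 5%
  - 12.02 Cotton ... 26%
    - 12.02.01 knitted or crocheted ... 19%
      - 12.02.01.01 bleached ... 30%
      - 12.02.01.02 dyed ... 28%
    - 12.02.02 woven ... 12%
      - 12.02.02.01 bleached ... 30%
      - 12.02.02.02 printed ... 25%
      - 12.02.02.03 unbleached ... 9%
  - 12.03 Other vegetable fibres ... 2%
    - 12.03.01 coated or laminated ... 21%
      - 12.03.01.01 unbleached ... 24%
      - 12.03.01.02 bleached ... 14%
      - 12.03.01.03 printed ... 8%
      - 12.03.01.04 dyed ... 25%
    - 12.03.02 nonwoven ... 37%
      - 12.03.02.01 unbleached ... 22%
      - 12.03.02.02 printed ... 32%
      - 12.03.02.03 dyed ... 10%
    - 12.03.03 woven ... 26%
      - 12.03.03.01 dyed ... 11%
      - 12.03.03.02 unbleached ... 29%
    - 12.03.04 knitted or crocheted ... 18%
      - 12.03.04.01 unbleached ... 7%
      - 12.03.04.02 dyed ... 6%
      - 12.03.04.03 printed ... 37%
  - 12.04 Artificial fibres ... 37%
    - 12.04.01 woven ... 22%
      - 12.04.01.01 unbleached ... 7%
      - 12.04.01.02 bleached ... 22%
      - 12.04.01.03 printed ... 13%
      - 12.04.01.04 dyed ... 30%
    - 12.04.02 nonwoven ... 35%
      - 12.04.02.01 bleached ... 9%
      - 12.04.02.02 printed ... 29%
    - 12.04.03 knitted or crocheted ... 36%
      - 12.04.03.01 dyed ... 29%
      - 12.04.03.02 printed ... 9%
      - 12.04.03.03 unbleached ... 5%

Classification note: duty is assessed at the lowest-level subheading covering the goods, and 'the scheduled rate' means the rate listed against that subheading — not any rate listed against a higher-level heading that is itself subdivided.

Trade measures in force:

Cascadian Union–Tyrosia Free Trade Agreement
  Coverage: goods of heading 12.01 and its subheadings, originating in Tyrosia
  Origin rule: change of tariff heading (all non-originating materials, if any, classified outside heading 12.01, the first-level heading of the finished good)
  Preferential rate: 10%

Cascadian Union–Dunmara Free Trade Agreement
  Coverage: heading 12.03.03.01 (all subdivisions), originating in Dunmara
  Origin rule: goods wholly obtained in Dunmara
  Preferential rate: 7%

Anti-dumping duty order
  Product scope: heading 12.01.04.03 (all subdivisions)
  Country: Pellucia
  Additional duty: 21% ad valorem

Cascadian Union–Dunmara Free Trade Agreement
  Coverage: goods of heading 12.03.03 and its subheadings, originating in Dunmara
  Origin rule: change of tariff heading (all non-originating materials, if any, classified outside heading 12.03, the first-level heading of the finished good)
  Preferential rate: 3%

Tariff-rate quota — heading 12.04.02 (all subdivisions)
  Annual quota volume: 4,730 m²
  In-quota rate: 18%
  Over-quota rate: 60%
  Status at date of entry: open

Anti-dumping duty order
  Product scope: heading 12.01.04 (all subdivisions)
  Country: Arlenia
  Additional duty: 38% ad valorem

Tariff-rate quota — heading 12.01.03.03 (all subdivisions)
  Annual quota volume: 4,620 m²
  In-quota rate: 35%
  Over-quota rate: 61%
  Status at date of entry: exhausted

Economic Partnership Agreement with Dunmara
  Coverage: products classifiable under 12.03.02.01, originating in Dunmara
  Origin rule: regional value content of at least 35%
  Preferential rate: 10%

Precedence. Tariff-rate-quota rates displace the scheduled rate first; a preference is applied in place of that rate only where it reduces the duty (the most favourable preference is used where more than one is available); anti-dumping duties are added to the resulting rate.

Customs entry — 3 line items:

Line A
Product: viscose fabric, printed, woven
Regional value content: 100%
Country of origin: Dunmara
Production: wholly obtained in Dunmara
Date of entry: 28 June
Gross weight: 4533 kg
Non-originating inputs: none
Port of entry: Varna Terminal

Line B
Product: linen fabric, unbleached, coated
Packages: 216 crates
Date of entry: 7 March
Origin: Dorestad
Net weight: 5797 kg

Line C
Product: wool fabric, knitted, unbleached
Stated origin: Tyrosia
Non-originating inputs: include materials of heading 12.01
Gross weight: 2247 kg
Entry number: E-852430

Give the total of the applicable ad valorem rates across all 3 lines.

Line A: viscose → 12.04; woven → 12.04.01; printed → 12.04.01.03. Scheduled 13%. Dunmara agreement on 12.03.03.01: 12.04.01.03 not covered; Dunmara agreement on 12.03.03: 12.04.01.03 not covered; Dunmara agreement on 12.03.02.01: 12.04.01.03 not covered. → 13%.
Line B: linen → 12.03; coated → 12.03.01; unbleached → 12.03.01.01. Scheduled 24%. No special measure applies. → 24%.
Line C: wool → 12.01; knitted → 12.01.04; unbleached → 12.01.04.01. Scheduled 36%. Tyrosia agreement on 12.01: CTH not met. → 36%.
Sum: 13% + 24% + 36% = 73%.

73%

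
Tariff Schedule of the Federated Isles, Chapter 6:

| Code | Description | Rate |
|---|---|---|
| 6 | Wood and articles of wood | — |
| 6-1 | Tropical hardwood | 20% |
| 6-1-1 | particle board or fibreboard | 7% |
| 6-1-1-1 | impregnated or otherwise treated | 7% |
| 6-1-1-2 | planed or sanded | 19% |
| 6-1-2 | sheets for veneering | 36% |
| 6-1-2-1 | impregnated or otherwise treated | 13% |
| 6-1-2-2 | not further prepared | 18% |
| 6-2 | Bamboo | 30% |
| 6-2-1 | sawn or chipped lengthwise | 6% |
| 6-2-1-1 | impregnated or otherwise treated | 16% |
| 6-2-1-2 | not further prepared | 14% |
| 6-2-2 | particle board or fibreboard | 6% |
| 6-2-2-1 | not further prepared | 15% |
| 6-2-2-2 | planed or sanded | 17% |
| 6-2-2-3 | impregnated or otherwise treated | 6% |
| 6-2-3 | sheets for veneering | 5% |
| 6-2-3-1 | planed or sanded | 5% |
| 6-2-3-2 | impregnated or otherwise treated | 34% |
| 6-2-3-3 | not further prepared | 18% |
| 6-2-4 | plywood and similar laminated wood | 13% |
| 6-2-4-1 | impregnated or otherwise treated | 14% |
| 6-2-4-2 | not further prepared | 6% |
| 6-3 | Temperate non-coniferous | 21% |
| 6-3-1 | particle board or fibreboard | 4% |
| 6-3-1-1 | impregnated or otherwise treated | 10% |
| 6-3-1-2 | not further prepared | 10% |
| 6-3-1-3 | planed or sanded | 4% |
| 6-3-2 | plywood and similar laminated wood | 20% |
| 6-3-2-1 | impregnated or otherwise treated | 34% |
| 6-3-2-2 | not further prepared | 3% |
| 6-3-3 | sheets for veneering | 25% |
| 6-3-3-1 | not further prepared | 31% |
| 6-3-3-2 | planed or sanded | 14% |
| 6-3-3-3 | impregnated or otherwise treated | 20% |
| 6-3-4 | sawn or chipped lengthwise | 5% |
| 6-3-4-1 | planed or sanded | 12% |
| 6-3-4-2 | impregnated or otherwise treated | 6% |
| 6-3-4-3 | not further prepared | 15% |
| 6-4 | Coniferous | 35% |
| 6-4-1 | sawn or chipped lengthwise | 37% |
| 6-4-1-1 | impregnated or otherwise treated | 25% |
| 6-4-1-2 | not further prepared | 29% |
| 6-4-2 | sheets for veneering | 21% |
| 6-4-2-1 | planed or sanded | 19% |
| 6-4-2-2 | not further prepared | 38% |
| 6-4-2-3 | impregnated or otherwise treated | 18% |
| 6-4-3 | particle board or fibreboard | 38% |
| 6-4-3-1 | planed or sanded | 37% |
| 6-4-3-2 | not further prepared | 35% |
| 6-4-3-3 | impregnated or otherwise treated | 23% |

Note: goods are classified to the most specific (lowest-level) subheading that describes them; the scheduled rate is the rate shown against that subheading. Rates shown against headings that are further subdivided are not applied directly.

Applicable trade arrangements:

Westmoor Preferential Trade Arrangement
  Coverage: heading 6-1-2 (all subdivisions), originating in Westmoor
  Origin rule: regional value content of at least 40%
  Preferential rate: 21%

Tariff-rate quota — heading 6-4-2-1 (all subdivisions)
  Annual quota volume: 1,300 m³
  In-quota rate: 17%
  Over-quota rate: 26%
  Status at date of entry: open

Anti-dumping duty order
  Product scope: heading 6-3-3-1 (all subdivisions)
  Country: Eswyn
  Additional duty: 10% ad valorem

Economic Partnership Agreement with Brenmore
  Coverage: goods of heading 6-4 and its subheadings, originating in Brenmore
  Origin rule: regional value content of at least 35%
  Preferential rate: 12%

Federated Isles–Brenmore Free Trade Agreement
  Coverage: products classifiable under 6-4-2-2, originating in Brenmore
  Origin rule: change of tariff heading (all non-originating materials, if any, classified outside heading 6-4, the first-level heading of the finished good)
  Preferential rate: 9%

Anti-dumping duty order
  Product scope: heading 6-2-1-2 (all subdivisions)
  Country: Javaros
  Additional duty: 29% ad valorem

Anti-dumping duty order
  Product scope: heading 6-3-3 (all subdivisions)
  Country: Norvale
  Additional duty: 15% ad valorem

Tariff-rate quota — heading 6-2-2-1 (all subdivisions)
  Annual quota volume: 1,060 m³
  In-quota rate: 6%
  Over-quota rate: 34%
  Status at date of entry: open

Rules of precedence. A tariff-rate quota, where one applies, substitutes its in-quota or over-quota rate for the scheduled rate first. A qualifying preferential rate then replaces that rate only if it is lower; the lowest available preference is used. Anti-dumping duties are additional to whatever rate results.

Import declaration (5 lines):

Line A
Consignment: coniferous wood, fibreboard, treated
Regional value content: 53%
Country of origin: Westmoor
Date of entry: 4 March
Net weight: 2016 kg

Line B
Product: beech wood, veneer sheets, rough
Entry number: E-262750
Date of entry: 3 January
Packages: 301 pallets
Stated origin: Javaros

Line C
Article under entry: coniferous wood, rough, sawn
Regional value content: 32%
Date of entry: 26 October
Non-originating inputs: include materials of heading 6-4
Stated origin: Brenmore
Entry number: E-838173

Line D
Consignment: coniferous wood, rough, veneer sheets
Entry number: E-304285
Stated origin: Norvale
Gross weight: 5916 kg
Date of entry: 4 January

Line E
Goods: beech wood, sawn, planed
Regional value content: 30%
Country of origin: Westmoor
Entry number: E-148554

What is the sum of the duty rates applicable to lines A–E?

133%

Line A: coniferous → 6-4; fibreboard → 6-4-3; treated → 6-4-3-3. Scheduled 23%. Westmoor agreement on 6-1-2: 6-4-3-3 not covered. → 23%.
Line B: beech → 6-3; veneer sheets → 6-3-3; rough → 6-3-3-1. Scheduled 31%. No special measure applies. → 31%.
Line C: coniferous → 6-4; sawn → 6-4-1; rough → 6-4-1-2. Scheduled 29%. Brenmore agreement on 6-4: RVC < 35%; Brenmore agreement on 6-4-2-2: 6-4-1-2 not covered. → 29%.
Line D: coniferous → 6-4; veneer sheets → 6-4-2; rough → 6-4-2-2. Scheduled 38%. No special measure applies. → 38%.
Line E: beech → 6-3; sawn → 6-3-4; planed → 6-3-4-1. Scheduled 12%. Westmoor agreement on 6-1-2: 6-3-4-1 not covered. → 12%.
Sum: 23% + 31% + 29% + 38% + 12% = 133%.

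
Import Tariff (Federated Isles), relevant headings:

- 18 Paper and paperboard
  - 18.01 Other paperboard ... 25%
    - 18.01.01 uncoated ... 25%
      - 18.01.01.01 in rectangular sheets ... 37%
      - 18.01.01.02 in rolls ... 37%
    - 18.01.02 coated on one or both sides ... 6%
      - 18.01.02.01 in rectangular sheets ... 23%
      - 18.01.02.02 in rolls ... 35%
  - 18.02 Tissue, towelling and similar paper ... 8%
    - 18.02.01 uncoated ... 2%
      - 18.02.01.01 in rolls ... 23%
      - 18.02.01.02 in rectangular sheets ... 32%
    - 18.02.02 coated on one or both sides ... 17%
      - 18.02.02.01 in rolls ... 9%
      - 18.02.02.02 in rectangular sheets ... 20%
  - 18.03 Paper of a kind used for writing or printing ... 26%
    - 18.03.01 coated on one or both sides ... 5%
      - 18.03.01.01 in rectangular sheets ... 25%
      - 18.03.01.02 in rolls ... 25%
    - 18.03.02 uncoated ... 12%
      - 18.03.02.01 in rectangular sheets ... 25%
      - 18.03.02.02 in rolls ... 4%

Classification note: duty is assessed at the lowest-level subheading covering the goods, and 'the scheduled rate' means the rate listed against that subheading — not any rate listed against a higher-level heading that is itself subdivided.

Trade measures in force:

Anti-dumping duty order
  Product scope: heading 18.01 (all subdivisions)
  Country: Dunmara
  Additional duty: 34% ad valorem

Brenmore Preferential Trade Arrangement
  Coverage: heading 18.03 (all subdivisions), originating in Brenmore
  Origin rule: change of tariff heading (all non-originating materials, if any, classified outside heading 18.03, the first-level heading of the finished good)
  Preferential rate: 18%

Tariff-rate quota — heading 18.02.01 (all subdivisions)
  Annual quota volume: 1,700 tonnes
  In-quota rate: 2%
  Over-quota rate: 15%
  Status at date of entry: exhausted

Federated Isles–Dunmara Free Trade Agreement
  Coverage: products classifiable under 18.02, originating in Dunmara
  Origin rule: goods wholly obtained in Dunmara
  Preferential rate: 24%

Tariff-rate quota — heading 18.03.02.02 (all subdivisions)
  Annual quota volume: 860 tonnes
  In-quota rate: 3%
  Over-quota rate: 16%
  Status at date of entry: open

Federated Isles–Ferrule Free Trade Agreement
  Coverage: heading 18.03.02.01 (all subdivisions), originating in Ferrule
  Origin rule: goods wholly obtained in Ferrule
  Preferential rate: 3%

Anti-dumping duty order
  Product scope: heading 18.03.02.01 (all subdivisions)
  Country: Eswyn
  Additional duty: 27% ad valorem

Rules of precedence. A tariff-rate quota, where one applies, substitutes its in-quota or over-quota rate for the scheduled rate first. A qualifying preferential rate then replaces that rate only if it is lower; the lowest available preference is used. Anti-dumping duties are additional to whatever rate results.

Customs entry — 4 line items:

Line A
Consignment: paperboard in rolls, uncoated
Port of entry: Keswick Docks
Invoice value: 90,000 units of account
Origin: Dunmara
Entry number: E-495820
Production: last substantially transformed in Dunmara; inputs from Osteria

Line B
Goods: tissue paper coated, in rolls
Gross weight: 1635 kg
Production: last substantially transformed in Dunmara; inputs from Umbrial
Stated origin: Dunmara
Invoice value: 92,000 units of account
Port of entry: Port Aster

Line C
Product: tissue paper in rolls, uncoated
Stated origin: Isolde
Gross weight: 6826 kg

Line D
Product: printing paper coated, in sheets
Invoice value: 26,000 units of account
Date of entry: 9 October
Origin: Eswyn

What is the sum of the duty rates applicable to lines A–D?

Line A: paperboard → 18.01; uncoated → 18.01.01; in rolls → 18.01.01.02. Scheduled 37%. Dunmara agreement on 18.02: 18.01.01.02 not covered; anti-dumping (Dunmara, 18.01): +34%; total 37% + 34% = 71%. → 71%.
Line B: tissue paper → 18.02; coated → 18.02.02; in rolls → 18.02.02.01. Scheduled 9%. Dunmara agreement on 18.02: not wholly obtained. → 9%.
Line C: tissue paper → 18.02; uncoated → 18.02.01; in rolls → 18.02.01.01. Scheduled 23%. quota on 18.02.01 exhausted → over-quota 15%. → 15%.
Line D: printing paper → 18.03; coated → 18.03.01; in sheets → 18.03.01.01. Scheduled 25%. No special measure applies. → 25%.
Sum: 71% + 9% + 15% + 25% = 120%.

120%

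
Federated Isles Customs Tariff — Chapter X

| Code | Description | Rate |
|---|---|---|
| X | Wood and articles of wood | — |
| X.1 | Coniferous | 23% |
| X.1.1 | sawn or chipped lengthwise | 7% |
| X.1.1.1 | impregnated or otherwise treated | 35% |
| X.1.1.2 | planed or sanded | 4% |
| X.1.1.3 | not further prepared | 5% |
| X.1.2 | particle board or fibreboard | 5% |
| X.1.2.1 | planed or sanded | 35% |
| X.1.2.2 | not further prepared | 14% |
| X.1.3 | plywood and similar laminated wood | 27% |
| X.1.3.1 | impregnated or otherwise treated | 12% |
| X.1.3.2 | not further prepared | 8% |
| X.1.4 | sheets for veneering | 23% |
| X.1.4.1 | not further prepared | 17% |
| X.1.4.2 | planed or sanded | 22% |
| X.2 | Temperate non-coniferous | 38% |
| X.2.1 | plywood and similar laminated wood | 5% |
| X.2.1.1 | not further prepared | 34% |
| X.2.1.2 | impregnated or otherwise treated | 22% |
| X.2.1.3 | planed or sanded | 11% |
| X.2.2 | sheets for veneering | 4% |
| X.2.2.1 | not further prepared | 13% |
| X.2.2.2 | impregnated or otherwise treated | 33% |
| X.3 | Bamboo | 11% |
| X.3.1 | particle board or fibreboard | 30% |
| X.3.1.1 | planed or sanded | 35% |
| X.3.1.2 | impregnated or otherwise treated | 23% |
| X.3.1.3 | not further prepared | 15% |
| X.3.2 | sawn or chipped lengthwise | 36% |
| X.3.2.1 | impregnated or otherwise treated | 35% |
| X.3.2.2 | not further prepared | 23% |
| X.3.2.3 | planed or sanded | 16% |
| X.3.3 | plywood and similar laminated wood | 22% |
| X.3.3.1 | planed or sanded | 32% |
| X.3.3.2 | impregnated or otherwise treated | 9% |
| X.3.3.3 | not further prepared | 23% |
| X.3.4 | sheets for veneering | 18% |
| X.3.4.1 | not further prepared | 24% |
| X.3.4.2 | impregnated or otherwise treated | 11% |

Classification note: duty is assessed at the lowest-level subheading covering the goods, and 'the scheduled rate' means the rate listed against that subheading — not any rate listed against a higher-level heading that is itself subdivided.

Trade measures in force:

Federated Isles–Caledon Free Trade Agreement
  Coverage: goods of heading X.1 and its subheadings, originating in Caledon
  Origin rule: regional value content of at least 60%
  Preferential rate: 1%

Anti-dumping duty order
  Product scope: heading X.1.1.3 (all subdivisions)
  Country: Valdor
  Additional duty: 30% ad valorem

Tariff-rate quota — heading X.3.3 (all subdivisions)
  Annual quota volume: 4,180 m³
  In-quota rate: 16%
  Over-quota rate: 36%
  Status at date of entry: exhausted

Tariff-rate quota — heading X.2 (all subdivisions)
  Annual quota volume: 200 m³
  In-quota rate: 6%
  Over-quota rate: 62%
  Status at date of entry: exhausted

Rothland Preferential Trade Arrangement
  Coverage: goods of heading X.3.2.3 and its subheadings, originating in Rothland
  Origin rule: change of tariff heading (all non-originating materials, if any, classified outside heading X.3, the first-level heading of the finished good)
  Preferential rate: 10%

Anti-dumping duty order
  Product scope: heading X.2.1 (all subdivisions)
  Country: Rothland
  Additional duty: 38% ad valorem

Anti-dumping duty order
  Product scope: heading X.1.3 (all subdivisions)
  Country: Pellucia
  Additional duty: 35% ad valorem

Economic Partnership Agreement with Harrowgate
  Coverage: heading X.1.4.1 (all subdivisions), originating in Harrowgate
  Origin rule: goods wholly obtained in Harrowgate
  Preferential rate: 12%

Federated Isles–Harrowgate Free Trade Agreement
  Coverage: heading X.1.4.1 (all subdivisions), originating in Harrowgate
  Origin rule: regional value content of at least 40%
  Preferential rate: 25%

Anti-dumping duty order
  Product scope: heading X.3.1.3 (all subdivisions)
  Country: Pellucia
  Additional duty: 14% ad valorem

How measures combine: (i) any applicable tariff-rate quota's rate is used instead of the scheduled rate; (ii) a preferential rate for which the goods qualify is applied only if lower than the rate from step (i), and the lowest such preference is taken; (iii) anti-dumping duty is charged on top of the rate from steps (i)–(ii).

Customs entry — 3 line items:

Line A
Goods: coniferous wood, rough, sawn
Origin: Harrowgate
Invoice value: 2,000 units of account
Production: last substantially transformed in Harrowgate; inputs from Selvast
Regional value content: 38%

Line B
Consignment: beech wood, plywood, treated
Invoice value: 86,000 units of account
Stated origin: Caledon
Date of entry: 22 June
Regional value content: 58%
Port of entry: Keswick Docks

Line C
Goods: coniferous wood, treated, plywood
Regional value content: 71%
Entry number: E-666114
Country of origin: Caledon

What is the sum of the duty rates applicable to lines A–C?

Line A: coniferous → X.1; sawn → X.1.1; rough → X.1.1.3. Scheduled 5%. Harrowgate agreement on X.1.4.1: X.1.1.3 not covered; Harrowgate agreement on X.1.4.1: X.1.1.3 not covered. → 5%.
Line B: beech → X.2; plywood → X.2.1; treated → X.2.1.2. Scheduled 22%. quota on X.2 exhausted → over-quota 62%; Caledon agreement on X.1: X.2.1.2 not covered. → 62%.
Line C: coniferous → X.1; plywood → X.1.3; treated → X.1.3.1. Scheduled 12%. Caledon agreement on X.1: RVC ≥ 60% → 1% available; preferential 1%. → 1%.
Sum: 5% + 62% + 1% = 68%.

68%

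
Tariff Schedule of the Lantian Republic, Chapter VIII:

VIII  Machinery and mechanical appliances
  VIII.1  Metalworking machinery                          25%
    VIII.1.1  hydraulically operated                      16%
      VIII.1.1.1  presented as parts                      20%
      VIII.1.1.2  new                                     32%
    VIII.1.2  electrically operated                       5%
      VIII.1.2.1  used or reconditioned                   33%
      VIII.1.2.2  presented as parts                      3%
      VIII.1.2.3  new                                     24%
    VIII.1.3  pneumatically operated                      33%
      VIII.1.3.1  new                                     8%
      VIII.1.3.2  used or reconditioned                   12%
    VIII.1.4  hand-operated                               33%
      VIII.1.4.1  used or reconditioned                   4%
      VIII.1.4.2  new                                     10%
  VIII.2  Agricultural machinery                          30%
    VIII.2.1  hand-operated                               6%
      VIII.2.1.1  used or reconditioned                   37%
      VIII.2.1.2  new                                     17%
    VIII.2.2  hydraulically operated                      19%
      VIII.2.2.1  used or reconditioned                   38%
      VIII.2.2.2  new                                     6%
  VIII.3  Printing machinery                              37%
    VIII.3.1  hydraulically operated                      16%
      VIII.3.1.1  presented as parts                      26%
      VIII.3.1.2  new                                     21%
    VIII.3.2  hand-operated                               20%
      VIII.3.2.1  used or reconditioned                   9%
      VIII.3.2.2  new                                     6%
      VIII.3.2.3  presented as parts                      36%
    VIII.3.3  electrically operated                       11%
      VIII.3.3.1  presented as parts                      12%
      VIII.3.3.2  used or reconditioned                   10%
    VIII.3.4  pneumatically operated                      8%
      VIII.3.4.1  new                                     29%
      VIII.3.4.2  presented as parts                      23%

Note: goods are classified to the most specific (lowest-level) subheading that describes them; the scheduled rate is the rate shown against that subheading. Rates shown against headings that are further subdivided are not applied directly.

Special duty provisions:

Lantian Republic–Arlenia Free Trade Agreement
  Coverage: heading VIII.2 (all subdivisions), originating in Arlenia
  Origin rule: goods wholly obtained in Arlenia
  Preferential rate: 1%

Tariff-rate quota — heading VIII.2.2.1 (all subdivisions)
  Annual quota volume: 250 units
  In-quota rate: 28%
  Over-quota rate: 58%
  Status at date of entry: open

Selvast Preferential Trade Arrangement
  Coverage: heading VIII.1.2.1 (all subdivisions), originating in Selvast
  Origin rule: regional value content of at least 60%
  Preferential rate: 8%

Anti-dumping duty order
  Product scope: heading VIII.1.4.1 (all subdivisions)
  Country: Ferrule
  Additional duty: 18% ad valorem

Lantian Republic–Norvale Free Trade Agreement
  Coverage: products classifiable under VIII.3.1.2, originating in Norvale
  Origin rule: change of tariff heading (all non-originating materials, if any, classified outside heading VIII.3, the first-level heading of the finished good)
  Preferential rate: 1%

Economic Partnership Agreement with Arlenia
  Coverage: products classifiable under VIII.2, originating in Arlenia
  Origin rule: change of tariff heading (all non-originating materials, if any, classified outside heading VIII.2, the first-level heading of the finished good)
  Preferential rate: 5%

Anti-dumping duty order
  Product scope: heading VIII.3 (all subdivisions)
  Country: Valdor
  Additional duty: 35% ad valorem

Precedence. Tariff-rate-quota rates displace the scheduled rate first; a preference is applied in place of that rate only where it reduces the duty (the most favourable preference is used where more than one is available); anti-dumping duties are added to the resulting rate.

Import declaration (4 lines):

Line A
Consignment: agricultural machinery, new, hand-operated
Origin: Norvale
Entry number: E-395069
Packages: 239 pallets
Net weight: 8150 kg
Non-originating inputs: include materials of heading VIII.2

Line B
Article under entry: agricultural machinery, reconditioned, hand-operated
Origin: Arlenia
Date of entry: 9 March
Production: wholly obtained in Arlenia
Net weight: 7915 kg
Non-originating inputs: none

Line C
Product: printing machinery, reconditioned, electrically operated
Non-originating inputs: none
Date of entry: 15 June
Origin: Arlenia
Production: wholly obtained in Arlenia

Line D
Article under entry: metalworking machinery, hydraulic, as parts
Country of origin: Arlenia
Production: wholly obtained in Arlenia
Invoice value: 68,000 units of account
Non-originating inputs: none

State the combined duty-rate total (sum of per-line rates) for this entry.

48%

Line A: agricultural → VIII.2; hand-operated → VIII.2.1; new → VIII.2.1.2. Scheduled 17%. Norvale agreement on VIII.3.1.2: VIII.2.1.2 not covered. → 17%.
Line B: agricultural → VIII.2; hand-operated → VIII.2.1; reconditioned → VIII.2.1.1. Scheduled 37%. Arlenia agreement on VIII.2: wholly obtained → 1% available; Arlenia agreement on VIII.2: CTH met → 5% available; preferential 1%. → 1%.
Line C: printing → VIII.3; electrically operated → VIII.3.3; reconditioned → VIII.3.3.2. Scheduled 10%. Arlenia agreement on VIII.2: VIII.3.3.2 not covered; Arlenia agreement on VIII.2: VIII.3.3.2 not covered. → 10%.
Line D: metalworking → VIII.1; hydraulic → VIII.1.1; as parts → VIII.1.1.1. Scheduled 20%. Arlenia agreement on VIII.2: VIII.1.1.1 not covered; Arlenia agreement on VIII.2: VIII.1.1.1 not covered. → 20%.
Sum: 17% + 1% + 10% + 20% = 48%.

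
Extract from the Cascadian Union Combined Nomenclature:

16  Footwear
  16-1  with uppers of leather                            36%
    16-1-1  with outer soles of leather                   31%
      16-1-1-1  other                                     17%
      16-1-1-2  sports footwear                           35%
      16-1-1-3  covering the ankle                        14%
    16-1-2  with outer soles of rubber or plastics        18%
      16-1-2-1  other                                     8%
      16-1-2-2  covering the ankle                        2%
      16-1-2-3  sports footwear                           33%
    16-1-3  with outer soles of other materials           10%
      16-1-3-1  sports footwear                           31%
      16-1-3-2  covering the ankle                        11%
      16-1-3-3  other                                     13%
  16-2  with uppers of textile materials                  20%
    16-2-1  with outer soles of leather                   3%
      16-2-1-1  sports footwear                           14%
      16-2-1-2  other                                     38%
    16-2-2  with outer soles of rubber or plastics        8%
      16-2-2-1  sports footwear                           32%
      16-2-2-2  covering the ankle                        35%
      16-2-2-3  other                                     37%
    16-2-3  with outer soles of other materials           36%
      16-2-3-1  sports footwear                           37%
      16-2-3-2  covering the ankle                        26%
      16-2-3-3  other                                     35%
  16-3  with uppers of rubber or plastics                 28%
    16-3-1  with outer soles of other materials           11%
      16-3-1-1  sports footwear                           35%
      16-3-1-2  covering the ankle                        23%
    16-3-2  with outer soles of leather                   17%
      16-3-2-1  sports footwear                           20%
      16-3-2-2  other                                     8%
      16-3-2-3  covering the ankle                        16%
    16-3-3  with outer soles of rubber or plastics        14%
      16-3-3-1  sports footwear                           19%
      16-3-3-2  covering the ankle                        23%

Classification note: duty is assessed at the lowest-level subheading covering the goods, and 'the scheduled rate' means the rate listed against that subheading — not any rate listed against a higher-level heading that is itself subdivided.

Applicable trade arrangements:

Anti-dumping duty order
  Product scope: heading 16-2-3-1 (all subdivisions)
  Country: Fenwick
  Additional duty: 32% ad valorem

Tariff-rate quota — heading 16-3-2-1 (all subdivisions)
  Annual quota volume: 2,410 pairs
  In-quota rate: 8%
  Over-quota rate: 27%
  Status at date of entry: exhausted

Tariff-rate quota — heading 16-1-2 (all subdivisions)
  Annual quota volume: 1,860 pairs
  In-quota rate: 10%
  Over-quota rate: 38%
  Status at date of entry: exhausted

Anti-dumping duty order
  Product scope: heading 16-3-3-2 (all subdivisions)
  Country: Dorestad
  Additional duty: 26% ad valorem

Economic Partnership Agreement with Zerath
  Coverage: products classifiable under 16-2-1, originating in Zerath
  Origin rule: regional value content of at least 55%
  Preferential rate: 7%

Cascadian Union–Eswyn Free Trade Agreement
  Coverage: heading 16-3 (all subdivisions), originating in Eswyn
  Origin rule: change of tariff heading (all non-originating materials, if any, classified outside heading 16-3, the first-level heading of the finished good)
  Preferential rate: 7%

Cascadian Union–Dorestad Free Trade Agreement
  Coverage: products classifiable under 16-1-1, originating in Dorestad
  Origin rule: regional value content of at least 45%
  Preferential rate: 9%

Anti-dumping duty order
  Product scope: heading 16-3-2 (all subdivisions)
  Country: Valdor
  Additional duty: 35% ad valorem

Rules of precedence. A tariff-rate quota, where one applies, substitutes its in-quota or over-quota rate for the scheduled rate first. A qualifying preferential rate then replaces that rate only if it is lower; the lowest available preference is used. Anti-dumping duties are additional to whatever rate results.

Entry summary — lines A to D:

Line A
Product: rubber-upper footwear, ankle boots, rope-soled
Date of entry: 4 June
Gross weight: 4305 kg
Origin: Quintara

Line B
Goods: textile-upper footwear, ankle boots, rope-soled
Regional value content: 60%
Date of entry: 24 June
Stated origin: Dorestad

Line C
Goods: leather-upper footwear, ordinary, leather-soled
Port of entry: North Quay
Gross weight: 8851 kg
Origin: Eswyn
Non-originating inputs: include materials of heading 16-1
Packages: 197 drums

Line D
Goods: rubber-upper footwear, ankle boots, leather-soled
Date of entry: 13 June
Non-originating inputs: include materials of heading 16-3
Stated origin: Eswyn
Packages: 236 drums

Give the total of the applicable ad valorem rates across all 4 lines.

Line A: rubber-upper → 16-3; rope-soled → 16-3-1; ankle boots → 16-3-1-2. Scheduled 23%. No special measure applies. → 23%.
Line B: textile-upper → 16-2; rope-soled → 16-2-3; ankle boots → 16-2-3-2. Scheduled 26%. Dorestad agreement on 16-1-1: 16-2-3-2 not covered. → 26%.
Line C: leather-upper → 16-1; leather-soled → 16-1-1; ordinary → 16-1-1-1. Scheduled 17%. Eswyn agreement on 16-3: 16-1-1-1 not covered. → 17%.
Line D: rubber-upper → 16-3; leather-soled → 16-3-2; ankle boots → 16-3-2-3. Scheduled 16%. Eswyn agreement on 16-3: CTH not met. → 16%.
Sum: 23% + 26% + 17% + 16% = 82%.

82%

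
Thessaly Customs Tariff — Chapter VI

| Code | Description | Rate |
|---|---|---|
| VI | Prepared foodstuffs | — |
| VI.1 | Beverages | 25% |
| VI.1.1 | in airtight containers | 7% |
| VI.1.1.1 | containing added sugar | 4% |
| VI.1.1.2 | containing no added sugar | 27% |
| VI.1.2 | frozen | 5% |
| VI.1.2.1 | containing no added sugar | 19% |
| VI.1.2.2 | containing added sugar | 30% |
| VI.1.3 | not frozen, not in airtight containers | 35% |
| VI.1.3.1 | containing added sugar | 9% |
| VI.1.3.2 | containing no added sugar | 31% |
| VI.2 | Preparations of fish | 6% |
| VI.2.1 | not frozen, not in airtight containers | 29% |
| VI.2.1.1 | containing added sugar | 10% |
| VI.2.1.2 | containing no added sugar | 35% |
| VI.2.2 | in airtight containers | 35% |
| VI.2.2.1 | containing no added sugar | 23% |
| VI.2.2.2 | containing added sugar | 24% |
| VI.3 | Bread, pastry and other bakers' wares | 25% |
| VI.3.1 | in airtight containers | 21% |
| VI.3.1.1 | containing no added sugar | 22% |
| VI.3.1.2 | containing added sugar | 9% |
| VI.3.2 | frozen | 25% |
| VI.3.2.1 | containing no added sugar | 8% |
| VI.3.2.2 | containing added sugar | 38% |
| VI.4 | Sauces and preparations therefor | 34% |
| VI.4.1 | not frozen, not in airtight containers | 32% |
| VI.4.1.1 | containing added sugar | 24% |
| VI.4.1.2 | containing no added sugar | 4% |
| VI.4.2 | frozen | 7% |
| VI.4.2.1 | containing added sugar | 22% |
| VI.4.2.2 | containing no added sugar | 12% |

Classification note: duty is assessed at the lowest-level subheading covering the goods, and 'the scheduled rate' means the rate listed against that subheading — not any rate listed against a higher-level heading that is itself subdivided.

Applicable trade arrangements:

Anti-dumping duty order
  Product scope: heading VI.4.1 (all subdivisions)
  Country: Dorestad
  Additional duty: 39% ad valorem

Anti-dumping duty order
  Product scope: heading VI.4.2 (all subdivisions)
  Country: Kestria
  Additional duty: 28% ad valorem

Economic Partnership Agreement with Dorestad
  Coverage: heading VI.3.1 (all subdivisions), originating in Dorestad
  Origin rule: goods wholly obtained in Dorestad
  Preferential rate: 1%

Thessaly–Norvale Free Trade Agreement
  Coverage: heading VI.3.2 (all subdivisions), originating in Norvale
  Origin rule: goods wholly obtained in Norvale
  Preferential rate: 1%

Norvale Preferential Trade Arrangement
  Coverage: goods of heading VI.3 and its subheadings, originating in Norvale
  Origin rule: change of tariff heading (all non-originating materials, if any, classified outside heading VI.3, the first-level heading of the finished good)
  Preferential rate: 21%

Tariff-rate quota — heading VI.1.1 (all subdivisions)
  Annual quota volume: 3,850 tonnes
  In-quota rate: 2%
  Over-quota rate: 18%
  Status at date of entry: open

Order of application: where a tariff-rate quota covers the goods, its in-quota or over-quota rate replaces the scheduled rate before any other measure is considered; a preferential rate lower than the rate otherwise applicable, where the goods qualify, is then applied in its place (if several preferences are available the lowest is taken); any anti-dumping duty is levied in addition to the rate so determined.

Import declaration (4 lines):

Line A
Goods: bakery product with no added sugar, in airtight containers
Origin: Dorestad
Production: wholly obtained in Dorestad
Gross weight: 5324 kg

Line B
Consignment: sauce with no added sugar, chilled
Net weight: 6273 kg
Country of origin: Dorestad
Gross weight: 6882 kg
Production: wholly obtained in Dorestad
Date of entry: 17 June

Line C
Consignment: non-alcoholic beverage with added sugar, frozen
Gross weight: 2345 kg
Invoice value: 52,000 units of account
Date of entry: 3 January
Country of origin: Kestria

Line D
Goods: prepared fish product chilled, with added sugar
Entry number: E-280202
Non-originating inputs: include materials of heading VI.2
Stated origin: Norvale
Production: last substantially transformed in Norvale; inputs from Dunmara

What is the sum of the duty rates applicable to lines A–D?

84%

Line A: bakery product → VI.3; in airtight containers → VI.3.1; with no added sugar → VI.3.1.1. Scheduled 22%. Dorestad agreement on VI.3.1: wholly obtained → 1% available; preferential 1%. → 1%.
Line B: sauce → VI.4; chilled → VI.4.1; with no added sugar → VI.4.1.2. Scheduled 4%. Dorestad agreement on VI.3.1: VI.4.1.2 not covered; anti-dumping (Dorestad, VI.4.1): +39%; total 4% + 39% = 43%. → 43%.
Line C: non-alcoholic beverage → VI.1; frozen → VI.1.2; with added sugar → VI.1.2.2. Scheduled 30%. No special measure applies. → 30%.
Line D: prepared fish product → VI.2; chilled → VI.2.1; with added sugar → VI.2.1.1. Scheduled 10%. Norvale agreement on VI.3.2: VI.2.1.1 not covered; Norvale agreement on VI.3: VI.2.1.1 not covered. → 10%.
Sum: 1% + 43% + 30% + 10% = 84%.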